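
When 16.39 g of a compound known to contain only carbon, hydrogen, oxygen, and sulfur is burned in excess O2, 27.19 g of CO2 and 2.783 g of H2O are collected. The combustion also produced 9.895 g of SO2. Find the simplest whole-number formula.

mol C = 27.19 / 44.01 = 0.6178; mass C = 0.6178 × 12.01 = 7.420 g
mol H = 2 × (2.783 / 18.02) = 0.3089; mass H = 0.3089 × 1.008 = 0.3114 g
mol S = 9.895 / 64.07 = 0.1544; mass S = 4.953 g
mass O = 16.39 − (12.68) = 3.706 g → mol O = 0.2316
Divide by the smallest (0.1544 mol S): C 4.000, H 2.000, O 1.500, S 1.000
Scaling by 2: C 8.00, H 4.00, O 3.00, S 2.00 → C8H4O3S2

C8H4O3S2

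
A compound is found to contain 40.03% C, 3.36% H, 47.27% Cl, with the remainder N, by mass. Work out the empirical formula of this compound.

Assume 100 g: 40.03 g C, 3.36 g H, 47.27 g Cl, 9.34 g N.
C: 40.03 g ÷ 12.01 g/mol = 3.333 mol
H: 3.36 g ÷ 1.008 g/mol = 3.333 mol
Cl: 47.27 g ÷ 35.45 g/mol = 1.333 mol
N: 9.34 g ÷ 14.01 g/mol = 0.6667 mol
Ratios (÷ 0.6667): C 5.000, H 5.000, Cl 2.000, N 1.000
≈ 5:5:2:1 → C5H5Cl2N

C5H5Cl2N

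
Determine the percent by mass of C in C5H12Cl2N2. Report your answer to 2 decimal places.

35.10%

Molar mass = 5(12.01) + 12(1.008) + 2(35.45) + 2(14.01) = 171.066 g/mol
Mass of C per mole = 5 × 12.01 = 60.050 g
% C = 60.050 / 171.066 × 100 = 35.10%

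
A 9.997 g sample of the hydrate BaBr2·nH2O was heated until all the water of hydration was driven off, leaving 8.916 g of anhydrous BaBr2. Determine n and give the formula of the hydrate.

Mass of water lost = 9.997 − 8.916 = 1.081 g → 1.081 / 18.02 = 0.05999 mol H2O
Molar mass of BaBr2 = 297.13 g/mol → mol BaBr2 = 8.916 / 297.13 = 0.03001
n = 0.05999 / 0.03001 = 2.00 ≈ 2 → BaBr2·2H2O

BaBr2·2H2O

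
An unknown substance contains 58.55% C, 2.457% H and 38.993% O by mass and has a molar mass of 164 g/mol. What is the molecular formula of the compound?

Assume 100 g: 58.55 g C, 2.457 g H, 38.993 g O.
C: 58.55 g ÷ 12.01 g/mol = 4.875 mol
H: 2.457 g ÷ 1.008 g/mol = 2.438 mol
O: 38.993 g ÷ 16.00 g/mol = 2.437 mol
Ratios (÷ 2.437): C 2.000, H 1.000, O 1.000
→ C2HO
Empirical-formula mass = 41.03 g/mol
n = 164 / 41.03 = 4.00 ≈ 4
Molecular formula = (C2HO)×4 = C8H4O4

C8H4O4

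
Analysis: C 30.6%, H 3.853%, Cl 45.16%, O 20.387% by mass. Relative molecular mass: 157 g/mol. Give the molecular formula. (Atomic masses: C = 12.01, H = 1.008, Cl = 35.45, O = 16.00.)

Assume 100 g: 30.6 g C, 3.853 g H, 45.16 g Cl, 20.387 g O.
C: 30.6 g ÷ 12.01 g/mol = 2.548 mol
H: 3.853 g ÷ 1.008 g/mol = 3.822 mol
Cl: 45.16 g ÷ 35.45 g/mol = 1.274 mol
O: 20.387 g ÷ 16.00 g/mol = 1.274 mol
Smallest is Cl at 1.274 mol; normalising gives C 2.000, H 3.001, Cl 1.000, O 1.000
→ C2H3ClO
Empirical-formula mass = 78.49 g/mol
n = 157 / 78.49 = 2.00 ≈ 2
Molecular formula = (C2H3ClO)×2 = C4H6Cl2O2

C4H6Cl2O2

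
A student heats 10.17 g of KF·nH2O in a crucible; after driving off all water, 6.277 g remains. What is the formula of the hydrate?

KF·2H2O

Mass of water lost = 10.17 − 6.277 = 3.893 g → 3.893 / 18.02 = 0.216 mol H2O
Molar mass of KF = 58.10 g/mol → mol KF = 6.277 / 58.10 = 0.108
n = 0.216 / 0.108 = 2.00 ≈ 2 → KF·2H2O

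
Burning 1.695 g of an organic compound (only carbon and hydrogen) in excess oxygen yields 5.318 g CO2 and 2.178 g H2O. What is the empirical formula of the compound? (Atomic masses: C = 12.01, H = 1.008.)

mol C = 5.318 / 44.01 = 0.1208; mass C = 0.1208 × 12.01 = 1.451 g
mol H = 2 × (2.178 / 18.02) = 0.2417; mass H = 0.2417 × 1.008 = 0.2437 g
Ratios (÷ 0.1208): C 1.000, H 2.000
≈ 1:2 → CH2

CH2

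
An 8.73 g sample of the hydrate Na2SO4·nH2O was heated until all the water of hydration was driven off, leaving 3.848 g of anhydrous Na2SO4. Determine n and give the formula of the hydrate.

Na2SO4·10H2O

Mass of water lost = 8.73 − 3.848 = 4.882 g → 4.882 / 18.02 = 0.2709 mol H2O
Molar mass of Na2SO4 = 142.05 g/mol → mol Na2SO4 = 3.848 / 142.05 = 0.02709
n = 0.2709 / 0.02709 = 10.00 ≈ 10 → Na2SO4·10H2O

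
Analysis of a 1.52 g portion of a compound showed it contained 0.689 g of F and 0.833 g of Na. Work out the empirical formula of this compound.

n(F) = 0.689/19.00 = 0.03626, n(Na) = 0.833/22.99 = 0.03623
Ratios (÷ 0.03623): F 1.001, Na 1.000
≈ 1:1 → FNa

FNa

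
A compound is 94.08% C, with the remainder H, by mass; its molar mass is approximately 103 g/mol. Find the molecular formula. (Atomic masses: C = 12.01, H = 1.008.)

Assume 100 g: 94.08 g C, 5.92 g H.
C: 94.08 g ÷ 12.01 g/mol = 7.833 mol
H: 5.92 g ÷ 1.008 g/mol = 5.873 mol
Smallest is H at 5.873 mol; normalising gives C 1.334, H 1.000
Multiply by 3: C 4.00, H 3.00 → C4H3
Empirical-formula mass = 51.06 g/mol
n = 103 / 51.06 = 2.02 ≈ 2
Molecular formula = (C4H3)×2 = C8H6

C8H6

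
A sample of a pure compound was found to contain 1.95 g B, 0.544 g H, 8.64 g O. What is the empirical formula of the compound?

Moles — B: 1.95 / 10.81 = 0.1804 mol; H: 0.544 / 1.008 = 0.5397 mol; O: 8.64 / 16.00 = 0.54 mol
Divide by the smallest (0.1804 mol B): B 1.000, H 2.992, O 2.994
≈ 1:3:3 → BH3O3

BH3O3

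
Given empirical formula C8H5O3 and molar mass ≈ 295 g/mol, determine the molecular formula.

C16H10O6

Empirical-formula mass = 149.12 g/mol
n = 295 / 149.12 = 1.98 ≈ 2
Molecular formula = (C8H5O3)2 = C16H10O6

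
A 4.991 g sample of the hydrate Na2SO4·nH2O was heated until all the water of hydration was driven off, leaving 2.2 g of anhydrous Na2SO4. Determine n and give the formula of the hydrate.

Na2SO4·10H2O

Mass of water lost = 4.991 − 2.2 = 2.791 g → 2.791 / 18.02 = 0.1549 mol H2O
Molar mass of Na2SO4 = 142.05 g/mol → mol Na2SO4 = 2.2 / 142.05 = 0.01549
n = 0.1549 / 0.01549 = 10.00 ≈ 10 → Na2SO4·10H2O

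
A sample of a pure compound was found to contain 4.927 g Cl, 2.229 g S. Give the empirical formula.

Cl2S

Cl: 4.927 g ÷ 35.45 g/mol = 0.139 mol
S: 2.229 g ÷ 32.07 g/mol = 0.0695 mol
Ratios (÷ 0.0695): Cl 2.000, S 1.000
≈ 2:1 → Cl2S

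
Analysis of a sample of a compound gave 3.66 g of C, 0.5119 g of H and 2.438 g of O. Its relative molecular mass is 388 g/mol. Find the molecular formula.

Moles — C: 3.66 / 12.01 = 0.3047 mol; H: 0.5119 / 1.008 = 0.5078 mol; O: 2.438 / 16.00 = 0.1524 mol
Divide by the smallest (0.1524 mol O): C 2.000, H 3.333, O 1.000
Scaling by 3: C 6.00, H 10.00, O 3.00 → C6H10O3
Empirical-formula mass = 130.14 g/mol
n = 388 / 130.14 = 2.98 ≈ 3
Molecular formula = (C6H10O3)×3 = C18H30O9

C18H30O9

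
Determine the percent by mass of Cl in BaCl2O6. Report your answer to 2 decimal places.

23.30%

Molar mass = 1(137.33) + 2(35.45) + 6(16.00) = 304.230 g/mol
Mass of Cl per mole = 2 × 35.45 = 70.900 g
% Cl = 70.900 / 304.230 × 100 = 23.30%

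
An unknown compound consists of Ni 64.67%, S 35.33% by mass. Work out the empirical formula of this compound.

NiS

Assume 100 g: 64.67 g Ni, 35.33 g S.
Moles — Ni: 64.67 / 58.69 = 1.102 mol; S: 35.33 / 32.07 = 1.102 mol
Divide by the smallest (1.102 mol S): Ni 1.000, S 1.000
≈ 1:1 → NiS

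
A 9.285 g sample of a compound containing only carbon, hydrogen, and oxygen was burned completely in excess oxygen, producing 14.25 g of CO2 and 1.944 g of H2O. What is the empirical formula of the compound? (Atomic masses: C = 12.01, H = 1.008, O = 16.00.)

C3H2O3

mol C = 14.25 / 44.01 = 0.3238; mass C = 0.3238 × 12.01 = 3.889 g
mol H = 2 × (1.944 / 18.02) = 0.2158; mass H = 0.2158 × 1.008 = 0.2175 g
mass O = 9.285 − (4.106) = 5.179 g → mol O = 0.3237
Smallest is H at 0.2158 mol; normalising gives C 1.501, H 1.000, O 1.500
×2: C 3.00, H 2.00, O 3.00 → C3H2O3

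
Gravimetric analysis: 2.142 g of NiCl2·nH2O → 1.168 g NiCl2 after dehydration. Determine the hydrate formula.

Mass of water lost = 2.142 − 1.168 = 0.974 g → 0.974 / 18.02 = 0.05405 mol H2O
Molar mass of NiCl2 = 129.59 g/mol → mol NiCl2 = 1.168 / 129.59 = 0.009013
n = 0.05405 / 0.009013 = 6.00 ≈ 6 → NiCl2·6H2O

NiCl2·6H2O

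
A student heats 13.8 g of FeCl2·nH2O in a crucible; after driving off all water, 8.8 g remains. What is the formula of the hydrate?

FeCl2·4H2O

Mass of water lost = 13.8 − 8.8 = 5 g → 5 / 18.02 = 0.2775 mol H2O
Molar mass of FeCl2 = 126.75 g/mol → mol FeCl2 = 8.8 / 126.75 = 0.06943
n = 0.2775 / 0.06943 = 4.00 ≈ 4 → FeCl2·4H2O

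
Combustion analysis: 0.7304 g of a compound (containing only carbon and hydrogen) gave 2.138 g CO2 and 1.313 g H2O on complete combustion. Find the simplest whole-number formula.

mol C = 2.138 / 44.01 = 0.04858; mass C = 0.04858 × 12.01 = 0.5834 g
mol H = 2 × (1.313 / 18.02) = 0.1457; mass H = 0.1457 × 1.008 = 0.1469 g
Ratios (÷ 0.04858): C 1.000, H 3.000
≈ 1:3 → CH3

CH3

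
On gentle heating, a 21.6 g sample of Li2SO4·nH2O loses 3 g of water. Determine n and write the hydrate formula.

Mass of anhydrous Li2SO4 = 21.6 − 3 = 18.6 g
mol H2O = 3 / 18.02 = 0.1665
Molar mass of Li2SO4 = 109.95 g/mol → mol Li2SO4 = 18.6 / 109.95 = 0.1692
n = 0.1665 / 0.1692 = 0.98 ≈ 1 → Li2SO4·H2O

Li2SO4·H2O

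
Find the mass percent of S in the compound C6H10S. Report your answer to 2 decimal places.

28.08%

Molar mass = 6(12.01) + 10(1.008) + 1(32.07) = 114.210 g/mol
Mass of S per mole = 1 × 32.07 = 32.070 g
% S = 32.070 / 114.210 × 100 = 28.08%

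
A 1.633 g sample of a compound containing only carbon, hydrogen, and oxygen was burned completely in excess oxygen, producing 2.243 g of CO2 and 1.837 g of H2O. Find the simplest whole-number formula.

mol C = 2.243 / 44.01 = 0.05097; mass C = 0.05097 × 12.01 = 0.6121 g
mol H = 2 × (1.837 / 18.02) = 0.2039; mass H = 0.2039 × 1.008 = 0.2055 g
mass O = 1.633 − (0.8176) = 0.8154 g → mol O = 0.05096
Divide by the smallest (0.05096 mol O): C 1.000, H 4.001, O 1.000
Ratio ≈ 1:4:1, so the empirical formula is CH4O

CH4O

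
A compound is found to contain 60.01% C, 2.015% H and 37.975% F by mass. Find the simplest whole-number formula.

Assume 100 g: 60.01 g C, 2.015 g H, 37.975 g F.
n(C) = 60.01/12.01 = 4.997, n(H) = 2.015/1.008 = 1.999, n(F) = 37.975/19.00 = 1.999
Ratios (÷ 1.999): C 2.500, H 1.000, F 1.000
Multiply by 2: C 5.00, H 2.00, F 2.00 → C5H2F2

C5H2F2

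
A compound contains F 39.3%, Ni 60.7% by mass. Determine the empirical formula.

F2Ni

Assume 100 g: 39.3 g F, 60.7 g Ni.
Moles — F: 39.3 / 19.00 = 2.068 mol; Ni: 60.7 / 58.69 = 1.034 mol
Ratios (÷ 1.034): F 2.000, Ni 1.000
Ratio ≈ 2:1, so the empirical formula is F2Ni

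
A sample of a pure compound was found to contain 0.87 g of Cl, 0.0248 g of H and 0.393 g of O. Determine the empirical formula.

Moles — Cl: 0.87 / 35.45 = 0.02454 mol; H: 0.0248 / 1.008 = 0.0246 mol; O: 0.393 / 16.00 = 0.02456 mol
Smallest is Cl at 0.02454 mol; normalising gives Cl 1.000, H 1.003, O 1.001
≈ 1:1:1 → ClHO

ClHO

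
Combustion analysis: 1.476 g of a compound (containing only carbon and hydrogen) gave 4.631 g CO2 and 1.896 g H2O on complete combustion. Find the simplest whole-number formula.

mol C = 4.631 / 44.01 = 0.1052; mass C = 0.1052 × 12.01 = 1.264 g
mol H = 2 × (1.896 / 18.02) = 0.2104; mass H = 0.2104 × 1.008 = 0.2121 g
Ratios (÷ 0.1052): C 1.000, H 2.000
≈ 1:2 → CH2

CH2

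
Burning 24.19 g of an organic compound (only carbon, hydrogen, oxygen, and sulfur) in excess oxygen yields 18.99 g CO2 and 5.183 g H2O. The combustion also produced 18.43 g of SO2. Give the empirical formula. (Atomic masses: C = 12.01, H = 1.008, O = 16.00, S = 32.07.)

mol C = 18.99 / 44.01 = 0.4315; mass C = 0.4315 × 12.01 = 5.182 g
mol H = 2 × (5.183 / 18.02) = 0.5752; mass H = 0.5752 × 1.008 = 0.5799 g
mol S = 18.43 / 64.07 = 0.2877; mass S = 9.225 g
mass O = 24.19 − (14.99) = 9.203 g → mol O = 0.5752
Divide by the smallest (0.2877 mol S): C 1.500, H 2.000, O 2.000, S 1.000
Scaling by 2: C 3.00, H 4.00, O 4.00, S 2.00 → C3H4O4S2

C3H4O4S2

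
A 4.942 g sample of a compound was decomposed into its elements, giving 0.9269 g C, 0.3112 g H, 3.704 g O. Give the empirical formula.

n(C) = 0.9269/12.01 = 0.07718, n(H) = 0.3112/1.008 = 0.3087, n(O) = 3.704/16.00 = 0.2315
Divide by the smallest (0.07718 mol C): C 1.000, H 4.000, O 3.000
→ CH4O3

CH4O3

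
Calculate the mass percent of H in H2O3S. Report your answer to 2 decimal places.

Molar mass = 2(1.008) + 3(16.00) + 1(32.07) = 82.086 g/mol
Mass of H per mole = 2 × 1.008 = 2.016 g
% H = 2.016 / 82.086 × 100 = 2.46%

2.46%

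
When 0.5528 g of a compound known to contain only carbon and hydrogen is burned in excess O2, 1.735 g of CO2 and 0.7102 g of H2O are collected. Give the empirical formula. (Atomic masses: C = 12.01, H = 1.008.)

mol C = 1.735 / 44.01 = 0.03942; mass C = 0.03942 × 12.01 = 0.4735 g
mol H = 2 × (0.7102 / 18.02) = 0.07882; mass H = 0.07882 × 1.008 = 0.07945 g
Smallest is C at 0.03942 mol; normalising gives C 1.000, H 1.999
Ratio ≈ 1:2, so the empirical formula is CH2

CH2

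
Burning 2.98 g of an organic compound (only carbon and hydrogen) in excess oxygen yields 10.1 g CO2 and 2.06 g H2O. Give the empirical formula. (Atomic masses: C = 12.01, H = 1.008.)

CH

mol C = 10.1 / 44.01 = 0.2295; mass C = 0.2295 × 12.01 = 2.756 g
mol H = 2 × (2.06 / 18.02) = 0.2286; mass H = 0.2286 × 1.008 = 0.2305 g
Ratios (÷ 0.2286): C 1.004, H 1.000
Ratio ≈ 1:1, so the empirical formula is CH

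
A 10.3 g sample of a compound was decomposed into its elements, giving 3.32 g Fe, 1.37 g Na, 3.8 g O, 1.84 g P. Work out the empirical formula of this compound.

n(Fe) = 3.32/55.85 = 0.05944, n(Na) = 1.37/22.99 = 0.05959, n(O) = 3.8/16.00 = 0.2375, n(P) = 1.84/30.97 = 0.05941
Ratios (÷ 0.05941): Fe 1.001, Na 1.003, O 3.997, P 1.000
≈ 1:1:4:1 → FeNaO4P

FeNaO4P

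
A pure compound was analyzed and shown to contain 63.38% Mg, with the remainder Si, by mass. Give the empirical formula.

Assume 100 g: 63.38 g Mg, 36.62 g Si.
Mg: 63.38 g ÷ 24.31 g/mol = 2.607 mol
Si: 36.62 g ÷ 28.09 g/mol = 1.304 mol
Ratios (÷ 1.304): Mg 2.000, Si 1.000
≈ 2:1 → Mg2Si

Mg2Si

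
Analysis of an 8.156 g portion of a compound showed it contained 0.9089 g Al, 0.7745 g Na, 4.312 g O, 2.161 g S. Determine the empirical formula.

AlNaO8S2

Al: 0.9089 g ÷ 26.98 g/mol = 0.03369 mol
Na: 0.7745 g ÷ 22.99 g/mol = 0.03369 mol
O: 4.312 g ÷ 16.00 g/mol = 0.2695 mol
S: 2.161 g ÷ 32.07 g/mol = 0.06738 mol
Smallest is Al at 0.03369 mol; normalising gives Al 1.000, Na 1.000, O 8.000, S 2.000
→ AlNaO8S2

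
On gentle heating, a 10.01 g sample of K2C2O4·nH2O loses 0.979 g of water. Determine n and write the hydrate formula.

K2C2O4·H2O

Mass of anhydrous K2C2O4 = 10.01 − 0.979 = 9.031 g
mol H2O = 0.979 / 18.02 = 0.05433
Molar mass of K2C2O4 = 166.22 g/mol → mol K2C2O4 = 9.031 / 166.22 = 0.05433
n = 0.05433 / 0.05433 = 1.00 ≈ 1 → K2C2O4·H2O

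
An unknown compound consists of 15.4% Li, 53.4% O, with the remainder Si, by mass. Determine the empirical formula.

Assume 100 g: 15.4 g Li, 53.4 g O, 31.2 g Si.
n(Li) = 15.4/6.94 = 2.219, n(O) = 53.4/16.00 = 3.337, n(Si) = 31.2/28.09 = 1.111
Divide by the smallest (1.111 mol Si): Li 1.998, O 3.005, Si 1.000
Ratio ≈ 2:3:1, so the empirical formula is Li2O3Si

Li2O3Si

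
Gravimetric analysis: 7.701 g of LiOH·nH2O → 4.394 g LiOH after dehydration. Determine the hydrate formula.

Mass of water lost = 7.701 − 4.394 = 3.307 g → 3.307 / 18.02 = 0.1835 mol H2O
Molar mass of LiOH = 23.95 g/mol → mol LiOH = 4.394 / 23.95 = 0.1835
n = 0.1835 / 0.1835 = 1.00 ≈ 1 → LiOH·H2O

LiOH·H2O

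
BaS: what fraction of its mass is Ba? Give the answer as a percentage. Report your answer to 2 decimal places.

81.07%

Molar mass = 1(137.33) + 1(32.07) = 169.400 g/mol
Mass of Ba per mole = 1 × 137.33 = 137.330 g
% Ba = 137.330 / 169.400 × 100 = 81.07%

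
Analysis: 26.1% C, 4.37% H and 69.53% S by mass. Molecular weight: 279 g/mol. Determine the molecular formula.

Assume 100 g: 26.1 g C, 4.37 g H, 69.53 g S.
C: 26.1 g ÷ 12.01 g/mol = 2.173 mol
H: 4.37 g ÷ 1.008 g/mol = 4.335 mol
S: 69.53 g ÷ 32.07 g/mol = 2.168 mol
Smallest is S at 2.168 mol; normalising gives C 1.002, H 2.000, S 1.000
Ratio ≈ 1:2:1, so the empirical formula is CH2S
Empirical-formula mass = 46.10 g/mol
n = 279 / 46.10 = 6.05 ≈ 6
Molecular formula = (CH2S)×6 = C6H12S6

C6H12S6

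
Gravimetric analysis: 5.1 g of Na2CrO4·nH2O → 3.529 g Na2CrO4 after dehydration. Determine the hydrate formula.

Na2CrO4·4H2O

Mass of water lost = 5.1 − 3.529 = 1.571 g → 1.571 / 18.02 = 0.08718 mol H2O
Molar mass of Na2CrO4 = 161.98 g/mol → mol Na2CrO4 = 3.529 / 161.98 = 0.02179
n = 0.08718 / 0.02179 = 4.00 ≈ 4 → Na2CrO4·4H2O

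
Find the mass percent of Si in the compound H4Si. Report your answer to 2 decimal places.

Molar mass = 4(1.008) + 1(28.09) = 32.122 g/mol
Mass of Si per mole = 1 × 28.09 = 28.090 g
% Si = 28.090 / 32.122 × 100 = 87.45%

87.45%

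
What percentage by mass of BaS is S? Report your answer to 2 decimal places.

18.93%

Molar mass = 1(137.33) + 1(32.07) = 169.400 g/mol
Mass of S per mole = 1 × 32.07 = 32.070 g
% S = 32.070 / 169.400 × 100 = 18.93%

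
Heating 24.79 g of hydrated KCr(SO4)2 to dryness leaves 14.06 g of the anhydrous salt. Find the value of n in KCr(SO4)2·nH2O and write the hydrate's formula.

KCr(SO4)2·12H2O

Mass of water lost = 24.79 − 14.06 = 10.73 g → 10.73 / 18.02 = 0.5954 mol H2O
Molar mass of KCr(SO4)2 = 283.24 g/mol → mol KCr(SO4)2 = 14.06 / 283.24 = 0.04964
n = 0.5954 / 0.04964 = 12.00 ≈ 12 → KCr(SO4)2·12H2O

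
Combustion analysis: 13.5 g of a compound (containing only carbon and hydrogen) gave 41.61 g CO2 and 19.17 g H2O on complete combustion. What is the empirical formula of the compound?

C4H9

mol C = 41.61 / 44.01 = 0.9455; mass C = 0.9455 × 12.01 = 11.36 g
mol H = 2 × (19.17 / 18.02) = 2.128; mass H = 2.128 × 1.008 = 2.145 g
Divide by the smallest (0.9455 mol C): C 1.000, H 2.250
Multiply by 4: C 4.00, H 9.00 → C4H9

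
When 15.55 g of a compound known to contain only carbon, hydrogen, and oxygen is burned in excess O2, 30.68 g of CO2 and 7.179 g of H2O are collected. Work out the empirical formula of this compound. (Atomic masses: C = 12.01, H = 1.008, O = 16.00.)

C7H8O4

mol C = 30.68 / 44.01 = 0.6971; mass C = 0.6971 × 12.01 = 8.372 g
mol H = 2 × (7.179 / 18.02) = 0.7968; mass H = 0.7968 × 1.008 = 0.8032 g
mass O = 15.55 − (9.175) = 6.375 g → mol O = 0.3984
Ratios (÷ 0.3984): C 1.750, H 2.000, O 1.000
×4: C 7.00, H 8.00, O 4.00 → C7H8O4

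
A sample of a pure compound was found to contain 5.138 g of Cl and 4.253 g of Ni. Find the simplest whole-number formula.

n(Cl) = 5.138/35.45 = 0.1449, n(Ni) = 4.253/58.69 = 0.07247
Divide by the smallest (0.07247 mol Ni): Cl 2.000, Ni 1.000
Ratio ≈ 2:1, so the empirical formula is Cl2Ni

Cl2Ni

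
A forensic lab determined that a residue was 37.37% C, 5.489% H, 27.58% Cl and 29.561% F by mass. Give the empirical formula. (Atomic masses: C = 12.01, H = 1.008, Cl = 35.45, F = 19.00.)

Assume 100 g: 37.37 g C, 5.489 g H, 27.58 g Cl, 29.561 g F.
n(C) = 37.37/12.01 = 3.112, n(H) = 5.489/1.008 = 5.445, n(Cl) = 27.58/35.45 = 0.778, n(F) = 29.561/19.00 = 1.556
Smallest is Cl at 0.778 mol; normalising gives C 3.999, H 6.999, Cl 1.000, F 2.000
→ C4H7ClF2

C4H7ClF2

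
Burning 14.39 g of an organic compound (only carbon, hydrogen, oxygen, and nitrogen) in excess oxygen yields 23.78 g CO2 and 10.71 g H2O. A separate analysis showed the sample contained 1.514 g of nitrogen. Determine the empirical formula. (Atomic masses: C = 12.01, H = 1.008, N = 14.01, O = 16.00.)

C5H11NO3

mol C = 23.78 / 44.01 = 0.5403; mass C = 0.5403 × 12.01 = 6.489 g
mol H = 2 × (10.71 / 18.02) = 1.189; mass H = 1.189 × 1.008 = 1.198 g
mol N = 1.514 / 14.01 = 0.1081
mass O = 14.39 − (9.202) = 5.188 g → mol O = 0.3243
Divide by the smallest (0.1081 mol N): C 5.000, H 11.000, N 1.000, O 3.001
→ C5H11NO3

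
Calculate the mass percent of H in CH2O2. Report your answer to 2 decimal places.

Molar mass = 1(12.01) + 2(1.008) + 2(16.00) = 46.026 g/mol
Mass of H per mole = 2 × 1.008 = 2.016 g
% H = 2.016 / 46.026 × 100 = 4.38%

4.38%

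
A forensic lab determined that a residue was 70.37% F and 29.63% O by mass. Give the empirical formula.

F2O

Assume 100 g: 70.37 g F, 29.63 g O.
n(F) = 70.37/19.00 = 3.704, n(O) = 29.63/16.00 = 1.852
Ratios (÷ 1.852): F 2.000, O 1.000
Ratio ≈ 2:1, so the empirical formula is F2O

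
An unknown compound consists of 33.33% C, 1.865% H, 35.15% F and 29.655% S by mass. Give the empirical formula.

Assume 100 g: 33.33 g C, 1.865 g H, 35.15 g F, 29.655 g S.
n(C) = 33.33/12.01 = 2.775, n(H) = 1.865/1.008 = 1.85, n(F) = 35.15/19.00 = 1.85, n(S) = 29.655/32.07 = 0.9247
Smallest is S at 0.9247 mol; normalising gives C 3.001, H 2.001, F 2.001, S 1.000
Ratio ≈ 3:2:2:1, so the empirical formula is C3H2F2S

C3H2F2S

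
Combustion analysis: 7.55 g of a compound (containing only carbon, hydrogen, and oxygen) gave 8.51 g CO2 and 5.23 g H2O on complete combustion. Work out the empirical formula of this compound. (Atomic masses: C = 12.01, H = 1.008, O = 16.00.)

C2H6O3

mol C = 8.51 / 44.01 = 0.1934; mass C = 0.1934 × 12.01 = 2.322 g
mol H = 2 × (5.23 / 18.02) = 0.5805; mass H = 0.5805 × 1.008 = 0.5851 g
mass O = 7.55 − (2.907) = 4.643 g → mol O = 0.2902
Smallest is C at 0.1934 mol; normalising gives C 1.000, H 3.002, O 1.501
×2: C 2.00, H 6.00, O 3.00 → C2H6O3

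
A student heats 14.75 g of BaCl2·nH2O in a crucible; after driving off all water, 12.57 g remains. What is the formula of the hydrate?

BaCl2·2H2O

Mass of water lost = 14.75 − 12.57 = 2.18 g → 2.18 / 18.02 = 0.121 mol H2O
Molar mass of BaCl2 = 208.23 g/mol → mol BaCl2 = 12.57 / 208.23 = 0.06037
n = 0.121 / 0.06037 = 2.00 ≈ 2 → BaCl2·2H2O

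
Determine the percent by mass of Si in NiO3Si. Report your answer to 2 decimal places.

20.84%

Molar mass = 1(58.69) + 3(16.00) + 1(28.09) = 134.780 g/mol
Mass of Si per mole = 1 × 28.09 = 28.090 g
% Si = 28.090 / 134.780 × 100 = 20.84%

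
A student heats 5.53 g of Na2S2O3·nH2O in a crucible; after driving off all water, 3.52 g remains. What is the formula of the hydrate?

Mass of water lost = 5.53 − 3.52 = 2.01 g → 2.01 / 18.02 = 0.1115 mol H2O
Molar mass of Na2S2O3 = 158.12 g/mol → mol Na2S2O3 = 3.52 / 158.12 = 0.02226
n = 0.1115 / 0.02226 = 5.01 ≈ 5 → Na2S2O3·5H2O

Na2S2O3·5H2O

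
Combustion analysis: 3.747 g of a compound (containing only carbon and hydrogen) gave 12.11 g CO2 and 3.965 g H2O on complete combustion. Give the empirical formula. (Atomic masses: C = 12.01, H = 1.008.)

mol C = 12.11 / 44.01 = 0.2752; mass C = 0.2752 × 12.01 = 3.305 g
mol H = 2 × (3.965 / 18.02) = 0.4401; mass H = 0.4401 × 1.008 = 0.4436 g
Divide by the smallest (0.2752 mol C): C 1.000, H 1.599
×5: C 5.00, H 8.00 → C5H8

C5H8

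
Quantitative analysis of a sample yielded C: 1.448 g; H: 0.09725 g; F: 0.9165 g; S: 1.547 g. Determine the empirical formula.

C5H4F2S2

C: 1.448 g ÷ 12.01 g/mol = 0.1206 mol
H: 0.09725 g ÷ 1.008 g/mol = 0.09648 mol
F: 0.9165 g ÷ 19.00 g/mol = 0.04824 mol
S: 1.547 g ÷ 32.07 g/mol = 0.04824 mol
Smallest is F at 0.04824 mol; normalising gives C 2.499, H 2.000, F 1.000, S 1.000
×2: C 5.00, H 4.00, F 2.00, S 2.00 → C5H4F2S2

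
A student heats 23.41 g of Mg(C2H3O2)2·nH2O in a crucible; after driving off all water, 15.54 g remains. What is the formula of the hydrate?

Mass of water lost = 23.41 − 15.54 = 7.87 g → 7.87 / 18.02 = 0.4367 mol H2O
Molar mass of Mg(C2H3O2)2 = 142.40 g/mol → mol Mg(C2H3O2)2 = 15.54 / 142.40 = 0.1091
n = 0.4367 / 0.1091 = 4.00 ≈ 4 → Mg(C2H3O2)2·4H2O

Mg(C2H3O2)2·4H2O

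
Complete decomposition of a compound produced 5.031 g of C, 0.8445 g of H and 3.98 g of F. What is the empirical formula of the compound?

C: 5.031 g ÷ 12.01 g/mol = 0.4189 mol
H: 0.8445 g ÷ 1.008 g/mol = 0.8378 mol
F: 3.98 g ÷ 19.00 g/mol = 0.2095 mol
Divide by the smallest (0.2095 mol F): C 2.000, H 4.000, F 1.000
Ratio ≈ 2:4:1, so the empirical formula is C2H4F

C2H4F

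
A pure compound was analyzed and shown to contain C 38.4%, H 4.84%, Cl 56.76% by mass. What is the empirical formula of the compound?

Assume 100 g: 38.4 g C, 4.84 g H, 56.76 g Cl.
Moles — C: 38.4 / 12.01 = 3.197 mol; H: 4.84 / 1.008 = 4.802 mol; Cl: 56.76 / 35.45 = 1.601 mol
Ratios (÷ 1.601): C 1.997, H 2.999, Cl 1.000
≈ 2:3:1 → C2H3Cl

C2H3Cl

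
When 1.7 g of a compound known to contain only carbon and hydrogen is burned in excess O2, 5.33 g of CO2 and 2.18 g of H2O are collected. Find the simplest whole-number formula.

mol C = 5.33 / 44.01 = 0.1211; mass C = 0.1211 × 12.01 = 1.455 g
mol H = 2 × (2.18 / 18.02) = 0.2420; mass H = 0.2420 × 1.008 = 0.2439 g
Ratios (÷ 0.1211): C 1.000, H 1.998
→ CH2

CH2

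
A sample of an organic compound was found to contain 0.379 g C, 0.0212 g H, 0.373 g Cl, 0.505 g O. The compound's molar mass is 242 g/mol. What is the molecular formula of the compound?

C6H4Cl2O6

Moles — C: 0.379 / 12.01 = 0.03156 mol; H: 0.0212 / 1.008 = 0.02103 mol; Cl: 0.373 / 35.45 = 0.01052 mol; O: 0.505 / 16.00 = 0.03156 mol
Smallest is Cl at 0.01052 mol; normalising gives C 2.999, H 1.999, Cl 1.000, O 3.000
→ C3H2ClO3
Empirical-formula mass = 121.50 g/mol
n = 242 / 121.50 = 1.99 ≈ 2
Molecular formula = (C3H2ClO3)×2 = C6H4Cl2O6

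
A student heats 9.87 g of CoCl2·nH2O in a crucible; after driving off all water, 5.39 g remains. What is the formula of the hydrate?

CoCl2·6H2O

Mass of water lost = 9.87 − 5.39 = 4.48 g → 4.48 / 18.02 = 0.2486 mol H2O
Molar mass of CoCl2 = 129.83 g/mol → mol CoCl2 = 5.39 / 129.83 = 0.04152
n = 0.2486 / 0.04152 = 5.99 ≈ 6 → CoCl2·6H2O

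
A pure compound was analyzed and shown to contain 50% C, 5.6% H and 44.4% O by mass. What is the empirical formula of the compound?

C3H4O2

Assume 100 g: 50 g C, 5.6 g H, 44.4 g O.
Moles — C: 50 / 12.01 = 4.163 mol; H: 5.6 / 1.008 = 5.556 mol; O: 44.4 / 16.00 = 2.775 mol
Smallest is O at 2.775 mol; normalising gives C 1.500, H 2.002, O 1.000
×2: C 3.00, H 4.00, O 2.00 → C3H4O2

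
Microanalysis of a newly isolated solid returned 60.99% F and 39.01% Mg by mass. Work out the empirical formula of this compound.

Assume 100 g: 60.99 g F, 39.01 g Mg.
F: 60.99 g ÷ 19.00 g/mol = 3.21 mol
Mg: 39.01 g ÷ 24.31 g/mol = 1.605 mol
Ratios (÷ 1.605): F 2.000, Mg 1.000
→ F2Mg

F2Mg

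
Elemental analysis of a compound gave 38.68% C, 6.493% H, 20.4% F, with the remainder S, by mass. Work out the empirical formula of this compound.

C3H6FS

Assume 100 g: 38.68 g C, 6.493 g H, 20.4 g F, 34.427 g S.
C: 38.68 g ÷ 12.01 g/mol = 3.221 mol
H: 6.493 g ÷ 1.008 g/mol = 6.441 mol
F: 20.4 g ÷ 19.00 g/mol = 1.074 mol
S: 34.427 g ÷ 32.07 g/mol = 1.073 mol
Smallest is S at 1.073 mol; normalising gives C 3.000, H 6.000, F 1.000, S 1.000
→ C3H6FS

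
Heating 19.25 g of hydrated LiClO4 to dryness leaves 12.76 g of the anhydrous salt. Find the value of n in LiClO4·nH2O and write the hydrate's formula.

LiClO4·3H2O

Mass of water lost = 19.25 − 12.76 = 6.49 g → 6.49 / 18.02 = 0.3602 mol H2O
Molar mass of LiClO4 = 106.39 g/mol → mol LiClO4 = 12.76 / 106.39 = 0.1199
n = 0.3602 / 0.1199 = 3.00 ≈ 3 → LiClO4·3H2O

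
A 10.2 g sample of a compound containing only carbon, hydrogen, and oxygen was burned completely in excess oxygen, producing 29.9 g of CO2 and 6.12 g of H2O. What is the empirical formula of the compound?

mol C = 29.9 / 44.01 = 0.6794; mass C = 0.6794 × 12.01 = 8.159 g
mol H = 2 × (6.12 / 18.02) = 0.6792; mass H = 0.6792 × 1.008 = 0.6847 g
mass O = 10.2 − (8.844) = 1.356 g → mol O = 0.08474
Divide by the smallest (0.08474 mol O): C 8.017, H 8.016, O 1.000
Ratio ≈ 8:8:1, so the empirical formula is C8H8O

C8H8O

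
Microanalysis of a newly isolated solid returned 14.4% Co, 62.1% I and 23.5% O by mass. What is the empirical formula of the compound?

CoI2O6

Assume 100 g: 14.4 g Co, 62.1 g I, 23.5 g O.
Co: 14.4 g ÷ 58.93 g/mol = 0.2444 mol
I: 62.1 g ÷ 126.90 g/mol = 0.4894 mol
O: 23.5 g ÷ 16.00 g/mol = 1.469 mol
Smallest is Co at 0.2444 mol; normalising gives Co 1.000, I 2.003, O 6.011
→ CoI2O6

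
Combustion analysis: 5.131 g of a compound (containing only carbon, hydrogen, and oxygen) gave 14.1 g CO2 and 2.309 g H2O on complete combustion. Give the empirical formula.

C5H4O

mol C = 14.1 / 44.01 = 0.3204; mass C = 0.3204 × 12.01 = 3.848 g
mol H = 2 × (2.309 / 18.02) = 0.2563; mass H = 0.2563 × 1.008 = 0.2583 g
mass O = 5.131 − (4.106) = 1.025 g → mol O = 0.06406
Smallest is O at 0.06406 mol; normalising gives C 5.002, H 4.001, O 1.000
≈ 5:4:1 → C5H4O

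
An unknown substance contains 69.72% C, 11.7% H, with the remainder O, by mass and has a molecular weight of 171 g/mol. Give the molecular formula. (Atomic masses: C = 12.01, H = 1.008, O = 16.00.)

Assume 100 g: 69.72 g C, 11.7 g H, 18.58 g O.
Moles — C: 69.72 / 12.01 = 5.805 mol; H: 11.7 / 1.008 = 11.61 mol; O: 18.58 / 16.00 = 1.161 mol
Ratios (÷ 1.161): C 4.999, H 9.995, O 1.000
Ratio ≈ 5:10:1, so the empirical formula is C5H10O
Empirical-formula mass = 86.13 g/mol
n = 171 / 86.13 = 1.99 ≈ 2
Molecular formula = (C5H10O)×2 = C10H20O2

C10H20O2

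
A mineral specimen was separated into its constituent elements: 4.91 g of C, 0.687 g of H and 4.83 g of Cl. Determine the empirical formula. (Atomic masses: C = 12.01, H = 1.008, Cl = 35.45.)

n(C) = 4.91/12.01 = 0.4088, n(H) = 0.687/1.008 = 0.6815, n(Cl) = 4.83/35.45 = 0.1362
Ratios (÷ 0.1362): C 3.001, H 5.002, Cl 1.000
≈ 3:5:1 → C3H5Cl

C3H5Cl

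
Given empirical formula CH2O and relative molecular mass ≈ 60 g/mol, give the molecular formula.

C2H4O2

Empirical-formula mass = 30.03 g/mol
n = 60 / 30.03 = 2.00 ≈ 2
Molecular formula = (CH2O)2 = C2H4O2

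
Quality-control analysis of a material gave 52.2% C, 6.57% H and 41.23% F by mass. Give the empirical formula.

C2H3F

Assume 100 g: 52.2 g C, 6.57 g H, 41.23 g F.
n(C) = 52.2/12.01 = 4.346, n(H) = 6.57/1.008 = 6.518, n(F) = 41.23/19.00 = 2.17
Ratios (÷ 2.17): C 2.003, H 3.004, F 1.000
Ratio ≈ 2:3:1, so the empirical formula is C2H3F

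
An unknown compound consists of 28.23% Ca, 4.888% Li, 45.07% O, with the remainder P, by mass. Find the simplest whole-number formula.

Assume 100 g: 28.23 g Ca, 4.888 g Li, 45.07 g O, 21.812 g P.
n(Ca) = 28.23/40.08 = 0.7043, n(Li) = 4.888/6.94 = 0.7043, n(O) = 45.07/16.00 = 2.817, n(P) = 21.812/30.97 = 0.7043
Ratios (÷ 0.7043): Ca 1.000, Li 1.000, O 4.000, P 1.000
→ CaLiO4P

CaLiO4P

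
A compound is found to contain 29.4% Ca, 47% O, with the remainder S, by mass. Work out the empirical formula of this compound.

Assume 100 g: 29.4 g Ca, 47 g O, 23.6 g S.
Moles — Ca: 29.4 / 40.08 = 0.7335 mol; O: 47 / 16.00 = 2.938 mol; S: 23.6 / 32.07 = 0.7359 mol
Divide by the smallest (0.7335 mol Ca): Ca 1.000, O 4.005, S 1.003
≈ 1:4:1 → CaO4S

CaO4S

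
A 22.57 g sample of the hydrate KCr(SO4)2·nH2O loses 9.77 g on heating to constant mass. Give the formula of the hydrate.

KCr(SO4)2·12H2O

Mass of anhydrous KCr(SO4)2 = 22.57 − 9.77 = 12.8 g
mol H2O = 9.77 / 18.02 = 0.5422
Molar mass of KCr(SO4)2 = 283.24 g/mol → mol KCr(SO4)2 = 12.8 / 283.24 = 0.04519
n = 0.5422 / 0.04519 = 12.00 ≈ 12 → KCr(SO4)2·12H2O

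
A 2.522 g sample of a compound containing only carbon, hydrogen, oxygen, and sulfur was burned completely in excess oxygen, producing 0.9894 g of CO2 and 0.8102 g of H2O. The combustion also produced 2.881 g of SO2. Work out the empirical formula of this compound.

mol C = 0.9894 / 44.01 = 0.02248; mass C = 0.02248 × 12.01 = 0.2700 g
mol H = 2 × (0.8102 / 18.02) = 0.08992; mass H = 0.08992 × 1.008 = 0.09064 g
mol S = 2.881 / 64.07 = 0.04497; mass S = 1.442 g
mass O = 2.522 − (1.803) = 0.7193 g → mol O = 0.04496
Ratios (÷ 0.02248): C 1.000, H 4.000, O 2.000, S 2.000
≈ 1:4:2:2 → CH4O2S2

CH4O2S2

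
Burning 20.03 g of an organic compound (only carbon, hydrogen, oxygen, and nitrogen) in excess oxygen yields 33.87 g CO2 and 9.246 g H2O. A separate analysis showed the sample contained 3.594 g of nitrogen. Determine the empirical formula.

C6H8N2O3

mol C = 33.87 / 44.01 = 0.7696; mass C = 0.7696 × 12.01 = 9.243 g
mol H = 2 × (9.246 / 18.02) = 1.026; mass H = 1.026 × 1.008 = 1.034 g
mol N = 3.594 / 14.01 = 0.2565
mass O = 20.03 − (13.87) = 6.159 g → mol O = 0.3849
Ratios (÷ 0.2565): C 3.000, H 4.000, N 1.000, O 1.500
Multiply by 2: C 6.00, H 8.00, N 2.00, O 3.00 → C6H8N2O3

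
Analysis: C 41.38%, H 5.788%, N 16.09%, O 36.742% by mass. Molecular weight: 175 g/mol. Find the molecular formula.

C6H10N2O4

Assume 100 g: 41.38 g C, 5.788 g H, 16.09 g N, 36.742 g O.
n(C) = 41.38/12.01 = 3.445, n(H) = 5.788/1.008 = 5.742, n(N) = 16.09/14.01 = 1.148, n(O) = 36.742/16.00 = 2.296
Divide by the smallest (1.148 mol N): C 3.000, H 5.000, N 1.000, O 2.000
→ C3H5NO2
Empirical-formula mass = 87.08 g/mol
n = 175 / 87.08 = 2.01 ≈ 2
Molecular formula = (C3H5NO2)×2 = C6H10N2O4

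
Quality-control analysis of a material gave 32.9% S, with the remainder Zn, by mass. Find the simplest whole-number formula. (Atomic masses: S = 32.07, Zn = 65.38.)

Assume 100 g: 32.9 g S, 67.1 g Zn.
S: 32.9 g ÷ 32.07 g/mol = 1.026 mol
Zn: 67.1 g ÷ 65.38 g/mol = 1.026 mol
Smallest is S at 1.026 mol; normalising gives S 1.000, Zn 1.000
→ SZn

SZn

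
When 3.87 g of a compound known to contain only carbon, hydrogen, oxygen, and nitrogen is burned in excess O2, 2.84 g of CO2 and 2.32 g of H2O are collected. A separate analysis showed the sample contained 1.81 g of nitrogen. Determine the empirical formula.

CH4N2O

mol C = 2.84 / 44.01 = 0.06453; mass C = 0.06453 × 12.01 = 0.7750 g
mol H = 2 × (2.32 / 18.02) = 0.2575; mass H = 0.2575 × 1.008 = 0.2596 g
mol N = 1.81 / 14.01 = 0.1292
mass O = 3.87 − (2.845) = 1.025 g → mol O = 0.06409
Smallest is O at 0.06409 mol; normalising gives C 1.007, H 4.018, N 2.016, O 1.000
→ CH4N2O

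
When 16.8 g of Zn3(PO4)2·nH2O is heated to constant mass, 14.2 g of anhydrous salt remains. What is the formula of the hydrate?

Mass of water lost = 16.8 − 14.2 = 2.6 g → 2.6 / 18.02 = 0.1443 mol H2O
Molar mass of Zn3(PO4)2 = 386.08 g/mol → mol Zn3(PO4)2 = 14.2 / 386.08 = 0.03678
n = 0.1443 / 0.03678 = 3.92 ≈ 4 → Zn3(PO4)2·4H2O

Zn3(PO4)2·4H2O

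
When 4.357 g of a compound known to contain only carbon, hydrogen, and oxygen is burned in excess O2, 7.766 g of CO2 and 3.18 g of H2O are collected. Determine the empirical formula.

mol C = 7.766 / 44.01 = 0.1765; mass C = 0.1765 × 12.01 = 2.119 g
mol H = 2 × (3.18 / 18.02) = 0.3529; mass H = 0.3529 × 1.008 = 0.3558 g
mass O = 4.357 − (2.475) = 1.882 g → mol O = 0.1176
Ratios (÷ 0.1176): C 1.500, H 3.001, O 1.000
Scaling by 2: C 3.00, H 6.00, O 2.00 → C3H6O2

C3H6O2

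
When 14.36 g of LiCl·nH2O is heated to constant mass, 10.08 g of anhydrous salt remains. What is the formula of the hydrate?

LiCl·H2O

Mass of water lost = 14.36 − 10.08 = 4.28 g → 4.28 / 18.02 = 0.2375 mol H2O
Molar mass of LiCl = 42.39 g/mol → mol LiCl = 10.08 / 42.39 = 0.2378
n = 0.2375 / 0.2378 = 1.00 ≈ 1 → LiCl·H2O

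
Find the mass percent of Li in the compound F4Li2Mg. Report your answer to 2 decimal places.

12.16%

Molar mass = 4(19.00) + 2(6.94) + 1(24.31) = 114.190 g/mol
Mass of Li per mole = 2 × 6.94 = 13.880 g
% Li = 13.880 / 114.190 × 100 = 12.16%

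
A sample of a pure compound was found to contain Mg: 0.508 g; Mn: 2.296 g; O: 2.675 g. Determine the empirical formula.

Moles — Mg: 0.508 / 24.31 = 0.0209 mol; Mn: 2.296 / 54.94 = 0.04179 mol; O: 2.675 / 16.00 = 0.1672 mol
Ratios (÷ 0.0209): Mg 1.000, Mn 2.000, O 8.001
→ MgMn2O8

MgMn2O8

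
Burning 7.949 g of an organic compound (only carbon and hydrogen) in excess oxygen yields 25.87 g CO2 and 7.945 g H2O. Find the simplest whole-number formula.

C2H3

mol C = 25.87 / 44.01 = 0.5878; mass C = 0.5878 × 12.01 = 7.060 g
mol H = 2 × (7.945 / 18.02) = 0.8818; mass H = 0.8818 × 1.008 = 0.8889 g
Ratios (÷ 0.5878): C 1.000, H 1.500
×2: C 2.00, H 3.00 → C2H3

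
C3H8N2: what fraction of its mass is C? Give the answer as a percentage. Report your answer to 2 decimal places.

49.96%

Molar mass = 3(12.01) + 8(1.008) + 2(14.01) = 72.114 g/mol
Mass of C per mole = 3 × 12.01 = 36.030 g
% C = 36.030 / 72.114 × 100 = 49.96%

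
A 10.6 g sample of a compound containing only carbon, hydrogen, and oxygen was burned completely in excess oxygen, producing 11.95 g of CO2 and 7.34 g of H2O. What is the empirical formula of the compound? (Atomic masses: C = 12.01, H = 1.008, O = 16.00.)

C2H6O3

mol C = 11.95 / 44.01 = 0.2715; mass C = 0.2715 × 12.01 = 3.261 g
mol H = 2 × (7.34 / 18.02) = 0.8147; mass H = 0.8147 × 1.008 = 0.8212 g
mass O = 10.6 − (4.082) = 6.518 g → mol O = 0.4074
Ratios (÷ 0.2715): C 1.000, H 3.000, O 1.500
×2: C 2.00, H 6.00, O 3.00 → C2H6O3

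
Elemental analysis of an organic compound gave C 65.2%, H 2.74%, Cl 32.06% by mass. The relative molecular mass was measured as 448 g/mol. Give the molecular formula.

C24H12Cl4

Assume 100 g: 65.2 g C, 2.74 g H, 32.06 g Cl.
C: 65.2 g ÷ 12.01 g/mol = 5.429 mol
H: 2.74 g ÷ 1.008 g/mol = 2.718 mol
Cl: 32.06 g ÷ 35.45 g/mol = 0.9044 mol
Smallest is Cl at 0.9044 mol; normalising gives C 6.003, H 3.006, Cl 1.000
Ratio ≈ 6:3:1, so the empirical formula is C6H3Cl
Empirical-formula mass = 110.53 g/mol
n = 448 / 110.53 = 4.05 ≈ 4
Molecular formula = (C6H3Cl)×4 = C24H12Cl4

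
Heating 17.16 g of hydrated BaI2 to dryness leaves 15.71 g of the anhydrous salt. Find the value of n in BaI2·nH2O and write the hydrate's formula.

BaI2·2H2O

Mass of water lost = 17.16 − 15.71 = 1.45 g → 1.45 / 18.02 = 0.08047 mol H2O
Molar mass of BaI2 = 391.13 g/mol → mol BaI2 = 15.71 / 391.13 = 0.04017
n = 0.08047 / 0.04017 = 2.00 ≈ 2 → BaI2·2H2O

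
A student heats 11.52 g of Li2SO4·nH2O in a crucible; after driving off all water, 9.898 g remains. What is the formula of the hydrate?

Li2SO4·H2O

Mass of water lost = 11.52 − 9.898 = 1.622 g → 1.622 / 18.02 = 0.09001 mol H2O
Molar mass of Li2SO4 = 109.95 g/mol → mol Li2SO4 = 9.898 / 109.95 = 0.09002
n = 0.09001 / 0.09002 = 1.00 ≈ 1 → Li2SO4·H2O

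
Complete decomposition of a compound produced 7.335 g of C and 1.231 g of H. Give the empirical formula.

CH2

C: 7.335 g ÷ 12.01 g/mol = 0.6107 mol
H: 1.231 g ÷ 1.008 g/mol = 1.221 mol
Smallest is C at 0.6107 mol; normalising gives C 1.000, H 2.000
Ratio ≈ 1:2, so the empirical formula is CH2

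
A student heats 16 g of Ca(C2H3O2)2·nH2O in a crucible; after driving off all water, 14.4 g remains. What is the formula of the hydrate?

Ca(C2H3O2)2·H2O

Mass of water lost = 16 − 14.4 = 1.6 g → 1.6 / 18.02 = 0.08879 mol H2O
Molar mass of Ca(C2H3O2)2 = 158.17 g/mol → mol Ca(C2H3O2)2 = 14.4 / 158.17 = 0.09104
n = 0.08879 / 0.09104 = 0.98 ≈ 1 → Ca(C2H3O2)2·H2O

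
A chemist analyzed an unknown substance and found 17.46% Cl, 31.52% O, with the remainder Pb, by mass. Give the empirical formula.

Assume 100 g: 17.46 g Cl, 31.52 g O, 51.02 g Pb.
Moles — Cl: 17.46 / 35.45 = 0.4925 mol; O: 31.52 / 16.00 = 1.97 mol; Pb: 51.02 / 207.2 = 0.2462 mol
Smallest is Pb at 0.2462 mol; normalising gives Cl 2.000, O 8.000, Pb 1.000
≈ 2:8:1 → Cl2O8Pb

Cl2O8Pb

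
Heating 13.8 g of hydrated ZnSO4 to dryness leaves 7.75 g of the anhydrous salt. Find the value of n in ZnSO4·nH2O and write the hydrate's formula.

Mass of water lost = 13.8 − 7.75 = 6.05 g → 6.05 / 18.02 = 0.3357 mol H2O
Molar mass of ZnSO4 = 161.45 g/mol → mol ZnSO4 = 7.75 / 161.45 = 0.048
n = 0.3357 / 0.048 = 6.99 ≈ 7 → ZnSO4·7H2O

ZnSO4·7H2O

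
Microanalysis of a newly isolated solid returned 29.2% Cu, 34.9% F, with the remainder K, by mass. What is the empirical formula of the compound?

CuF4K2

Assume 100 g: 29.2 g Cu, 34.9 g F, 35.9 g K.
Moles — Cu: 29.2 / 63.55 = 0.4595 mol; F: 34.9 / 19.00 = 1.837 mol; K: 35.9 / 39.10 = 0.9182 mol
Smallest is Cu at 0.4595 mol; normalising gives Cu 1.000, F 3.998, K 1.998
→ CuF4K2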